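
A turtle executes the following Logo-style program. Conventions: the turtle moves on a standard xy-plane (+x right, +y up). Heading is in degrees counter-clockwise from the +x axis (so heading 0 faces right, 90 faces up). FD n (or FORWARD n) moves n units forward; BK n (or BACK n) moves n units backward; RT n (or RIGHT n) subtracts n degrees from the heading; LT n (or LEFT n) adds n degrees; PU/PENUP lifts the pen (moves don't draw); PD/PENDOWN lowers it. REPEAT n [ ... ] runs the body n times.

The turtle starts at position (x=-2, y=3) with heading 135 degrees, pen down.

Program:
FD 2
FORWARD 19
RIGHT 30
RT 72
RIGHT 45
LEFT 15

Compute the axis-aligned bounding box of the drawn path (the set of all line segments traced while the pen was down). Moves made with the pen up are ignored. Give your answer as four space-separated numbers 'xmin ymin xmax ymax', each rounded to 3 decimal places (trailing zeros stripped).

Executing turtle program step by step:
Start: pos=(-2,3), heading=135, pen down
FD 2: (-2,3) -> (-3.414,4.414) [heading=135, draw]
FD 19: (-3.414,4.414) -> (-16.849,17.849) [heading=135, draw]
RT 30: heading 135 -> 105
RT 72: heading 105 -> 33
RT 45: heading 33 -> 348
LT 15: heading 348 -> 3
Final: pos=(-16.849,17.849), heading=3, 2 segment(s) drawn

Segment endpoints: x in {-16.849, -3.414, -2}, y in {3, 4.414, 17.849}
xmin=-16.849, ymin=3, xmax=-2, ymax=17.849

Answer: -16.849 3 -2 17.849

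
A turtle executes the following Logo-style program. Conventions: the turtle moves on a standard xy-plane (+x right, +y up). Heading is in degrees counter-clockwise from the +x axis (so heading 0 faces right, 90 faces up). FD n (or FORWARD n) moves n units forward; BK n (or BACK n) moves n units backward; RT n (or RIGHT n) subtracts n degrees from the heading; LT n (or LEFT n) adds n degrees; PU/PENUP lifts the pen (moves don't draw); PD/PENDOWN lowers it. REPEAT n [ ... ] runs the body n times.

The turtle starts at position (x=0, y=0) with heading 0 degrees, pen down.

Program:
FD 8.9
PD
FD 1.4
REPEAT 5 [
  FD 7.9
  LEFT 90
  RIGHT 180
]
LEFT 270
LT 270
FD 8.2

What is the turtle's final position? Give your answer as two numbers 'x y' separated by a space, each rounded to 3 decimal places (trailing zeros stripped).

Executing turtle program step by step:
Start: pos=(0,0), heading=0, pen down
FD 8.9: (0,0) -> (8.9,0) [heading=0, draw]
PD: pen down
FD 1.4: (8.9,0) -> (10.3,0) [heading=0, draw]
REPEAT 5 [
  -- iteration 1/5 --
  FD 7.9: (10.3,0) -> (18.2,0) [heading=0, draw]
  LT 90: heading 0 -> 90
  RT 180: heading 90 -> 270
  -- iteration 2/5 --
  FD 7.9: (18.2,0) -> (18.2,-7.9) [heading=270, draw]
  LT 90: heading 270 -> 0
  RT 180: heading 0 -> 180
  -- iteration 3/5 --
  FD 7.9: (18.2,-7.9) -> (10.3,-7.9) [heading=180, draw]
  LT 90: heading 180 -> 270
  RT 180: heading 270 -> 90
  -- iteration 4/5 --
  FD 7.9: (10.3,-7.9) -> (10.3,0) [heading=90, draw]
  LT 90: heading 90 -> 180
  RT 180: heading 180 -> 0
  -- iteration 5/5 --
  FD 7.9: (10.3,0) -> (18.2,0) [heading=0, draw]
  LT 90: heading 0 -> 90
  RT 180: heading 90 -> 270
]
LT 270: heading 270 -> 180
LT 270: heading 180 -> 90
FD 8.2: (18.2,0) -> (18.2,8.2) [heading=90, draw]
Final: pos=(18.2,8.2), heading=90, 8 segment(s) drawn

Answer: 18.2 8.2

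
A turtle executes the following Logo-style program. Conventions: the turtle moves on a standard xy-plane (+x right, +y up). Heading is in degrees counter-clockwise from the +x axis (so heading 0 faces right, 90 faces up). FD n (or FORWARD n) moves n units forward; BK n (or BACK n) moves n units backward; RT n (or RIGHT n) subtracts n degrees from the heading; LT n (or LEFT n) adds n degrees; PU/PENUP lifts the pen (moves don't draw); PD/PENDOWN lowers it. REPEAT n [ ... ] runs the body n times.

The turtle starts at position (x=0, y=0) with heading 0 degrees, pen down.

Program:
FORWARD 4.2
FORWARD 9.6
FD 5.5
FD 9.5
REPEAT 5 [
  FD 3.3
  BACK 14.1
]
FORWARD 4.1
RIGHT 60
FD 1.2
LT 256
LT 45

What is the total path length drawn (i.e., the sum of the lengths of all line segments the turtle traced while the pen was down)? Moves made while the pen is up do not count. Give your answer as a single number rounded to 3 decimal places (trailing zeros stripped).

Executing turtle program step by step:
Start: pos=(0,0), heading=0, pen down
FD 4.2: (0,0) -> (4.2,0) [heading=0, draw]
FD 9.6: (4.2,0) -> (13.8,0) [heading=0, draw]
FD 5.5: (13.8,0) -> (19.3,0) [heading=0, draw]
FD 9.5: (19.3,0) -> (28.8,0) [heading=0, draw]
REPEAT 5 [
  -- iteration 1/5 --
  FD 3.3: (28.8,0) -> (32.1,0) [heading=0, draw]
  BK 14.1: (32.1,0) -> (18,0) [heading=0, draw]
  -- iteration 2/5 --
  FD 3.3: (18,0) -> (21.3,0) [heading=0, draw]
  BK 14.1: (21.3,0) -> (7.2,0) [heading=0, draw]
  -- iteration 3/5 --
  FD 3.3: (7.2,0) -> (10.5,0) [heading=0, draw]
  BK 14.1: (10.5,0) -> (-3.6,0) [heading=0, draw]
  -- iteration 4/5 --
  FD 3.3: (-3.6,0) -> (-0.3,0) [heading=0, draw]
  BK 14.1: (-0.3,0) -> (-14.4,0) [heading=0, draw]
  -- iteration 5/5 --
  FD 3.3: (-14.4,0) -> (-11.1,0) [heading=0, draw]
  BK 14.1: (-11.1,0) -> (-25.2,0) [heading=0, draw]
]
FD 4.1: (-25.2,0) -> (-21.1,0) [heading=0, draw]
RT 60: heading 0 -> 300
FD 1.2: (-21.1,0) -> (-20.5,-1.039) [heading=300, draw]
LT 256: heading 300 -> 196
LT 45: heading 196 -> 241
Final: pos=(-20.5,-1.039), heading=241, 16 segment(s) drawn

Segment lengths:
  seg 1: (0,0) -> (4.2,0), length = 4.2
  seg 2: (4.2,0) -> (13.8,0), length = 9.6
  seg 3: (13.8,0) -> (19.3,0), length = 5.5
  seg 4: (19.3,0) -> (28.8,0), length = 9.5
  seg 5: (28.8,0) -> (32.1,0), length = 3.3
  seg 6: (32.1,0) -> (18,0), length = 14.1
  seg 7: (18,0) -> (21.3,0), length = 3.3
  seg 8: (21.3,0) -> (7.2,0), length = 14.1
  seg 9: (7.2,0) -> (10.5,0), length = 3.3
  seg 10: (10.5,0) -> (-3.6,0), length = 14.1
  seg 11: (-3.6,0) -> (-0.3,0), length = 3.3
  seg 12: (-0.3,0) -> (-14.4,0), length = 14.1
  seg 13: (-14.4,0) -> (-11.1,0), length = 3.3
  seg 14: (-11.1,0) -> (-25.2,0), length = 14.1
  seg 15: (-25.2,0) -> (-21.1,0), length = 4.1
  seg 16: (-21.1,0) -> (-20.5,-1.039), length = 1.2
Total = 121.1

Answer: 121.1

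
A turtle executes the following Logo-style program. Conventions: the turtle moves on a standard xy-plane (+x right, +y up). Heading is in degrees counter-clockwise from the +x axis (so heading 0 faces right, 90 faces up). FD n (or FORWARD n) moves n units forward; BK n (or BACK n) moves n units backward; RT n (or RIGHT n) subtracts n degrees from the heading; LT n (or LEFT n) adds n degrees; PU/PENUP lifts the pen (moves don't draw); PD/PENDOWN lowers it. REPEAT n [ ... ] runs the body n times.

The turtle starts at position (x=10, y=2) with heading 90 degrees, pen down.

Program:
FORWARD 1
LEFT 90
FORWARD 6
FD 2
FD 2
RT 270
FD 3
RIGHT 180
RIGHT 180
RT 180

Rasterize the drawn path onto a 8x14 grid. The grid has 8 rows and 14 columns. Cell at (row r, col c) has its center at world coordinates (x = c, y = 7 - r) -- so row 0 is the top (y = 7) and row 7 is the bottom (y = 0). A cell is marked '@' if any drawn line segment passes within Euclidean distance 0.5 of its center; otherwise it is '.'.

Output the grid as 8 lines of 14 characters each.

Segment 0: (10,2) -> (10,3)
Segment 1: (10,3) -> (4,3)
Segment 2: (4,3) -> (2,3)
Segment 3: (2,3) -> (0,3)
Segment 4: (0,3) -> (0,0)

Answer: ..............
..............
..............
..............
@@@@@@@@@@@...
@.........@...
@.............
@.............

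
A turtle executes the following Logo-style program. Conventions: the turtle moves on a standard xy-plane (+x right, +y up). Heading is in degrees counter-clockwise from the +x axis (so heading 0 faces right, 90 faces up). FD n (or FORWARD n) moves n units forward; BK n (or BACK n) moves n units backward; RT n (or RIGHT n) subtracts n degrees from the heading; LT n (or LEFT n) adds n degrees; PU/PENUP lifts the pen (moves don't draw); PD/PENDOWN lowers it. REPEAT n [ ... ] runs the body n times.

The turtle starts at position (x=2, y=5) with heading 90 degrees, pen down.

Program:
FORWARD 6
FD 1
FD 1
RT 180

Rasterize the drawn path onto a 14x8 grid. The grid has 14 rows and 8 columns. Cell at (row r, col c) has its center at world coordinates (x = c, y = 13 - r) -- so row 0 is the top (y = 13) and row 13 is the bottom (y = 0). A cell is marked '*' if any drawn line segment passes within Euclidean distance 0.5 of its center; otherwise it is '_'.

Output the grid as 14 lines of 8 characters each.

Segment 0: (2,5) -> (2,11)
Segment 1: (2,11) -> (2,12)
Segment 2: (2,12) -> (2,13)

Answer: __*_____
__*_____
__*_____
__*_____
__*_____
__*_____
__*_____
__*_____
__*_____
________
________
________
________
________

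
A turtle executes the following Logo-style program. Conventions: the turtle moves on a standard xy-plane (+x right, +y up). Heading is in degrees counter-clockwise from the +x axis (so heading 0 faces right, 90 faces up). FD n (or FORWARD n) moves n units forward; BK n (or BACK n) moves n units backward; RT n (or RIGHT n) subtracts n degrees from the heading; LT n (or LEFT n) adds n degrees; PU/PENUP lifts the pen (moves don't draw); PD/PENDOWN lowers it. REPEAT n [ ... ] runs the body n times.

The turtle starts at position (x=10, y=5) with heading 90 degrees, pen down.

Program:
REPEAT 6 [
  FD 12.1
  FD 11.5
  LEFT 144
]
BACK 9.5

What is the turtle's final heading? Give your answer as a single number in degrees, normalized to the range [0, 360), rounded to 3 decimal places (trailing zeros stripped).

Answer: 234

Derivation:
Executing turtle program step by step:
Start: pos=(10,5), heading=90, pen down
REPEAT 6 [
  -- iteration 1/6 --
  FD 12.1: (10,5) -> (10,17.1) [heading=90, draw]
  FD 11.5: (10,17.1) -> (10,28.6) [heading=90, draw]
  LT 144: heading 90 -> 234
  -- iteration 2/6 --
  FD 12.1: (10,28.6) -> (2.888,18.811) [heading=234, draw]
  FD 11.5: (2.888,18.811) -> (-3.872,9.507) [heading=234, draw]
  LT 144: heading 234 -> 18
  -- iteration 3/6 --
  FD 12.1: (-3.872,9.507) -> (7.636,13.246) [heading=18, draw]
  FD 11.5: (7.636,13.246) -> (18.573,16.8) [heading=18, draw]
  LT 144: heading 18 -> 162
  -- iteration 4/6 --
  FD 12.1: (18.573,16.8) -> (7.065,20.539) [heading=162, draw]
  FD 11.5: (7.065,20.539) -> (-3.872,24.093) [heading=162, draw]
  LT 144: heading 162 -> 306
  -- iteration 5/6 --
  FD 12.1: (-3.872,24.093) -> (3.24,14.304) [heading=306, draw]
  FD 11.5: (3.24,14.304) -> (10,5) [heading=306, draw]
  LT 144: heading 306 -> 90
  -- iteration 6/6 --
  FD 12.1: (10,5) -> (10,17.1) [heading=90, draw]
  FD 11.5: (10,17.1) -> (10,28.6) [heading=90, draw]
  LT 144: heading 90 -> 234
]
BK 9.5: (10,28.6) -> (15.584,36.286) [heading=234, draw]
Final: pos=(15.584,36.286), heading=234, 13 segment(s) drawn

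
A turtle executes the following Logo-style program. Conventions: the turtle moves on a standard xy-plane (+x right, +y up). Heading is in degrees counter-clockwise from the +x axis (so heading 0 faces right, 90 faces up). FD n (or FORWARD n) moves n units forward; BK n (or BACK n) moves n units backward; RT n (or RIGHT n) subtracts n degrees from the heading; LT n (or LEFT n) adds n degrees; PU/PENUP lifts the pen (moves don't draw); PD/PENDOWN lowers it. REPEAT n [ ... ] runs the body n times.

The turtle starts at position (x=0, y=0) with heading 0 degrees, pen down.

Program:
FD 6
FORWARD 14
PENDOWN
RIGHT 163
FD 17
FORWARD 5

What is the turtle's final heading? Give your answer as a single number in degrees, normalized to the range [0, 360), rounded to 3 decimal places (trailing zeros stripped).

Executing turtle program step by step:
Start: pos=(0,0), heading=0, pen down
FD 6: (0,0) -> (6,0) [heading=0, draw]
FD 14: (6,0) -> (20,0) [heading=0, draw]
PD: pen down
RT 163: heading 0 -> 197
FD 17: (20,0) -> (3.743,-4.97) [heading=197, draw]
FD 5: (3.743,-4.97) -> (-1.039,-6.432) [heading=197, draw]
Final: pos=(-1.039,-6.432), heading=197, 4 segment(s) drawn

Answer: 197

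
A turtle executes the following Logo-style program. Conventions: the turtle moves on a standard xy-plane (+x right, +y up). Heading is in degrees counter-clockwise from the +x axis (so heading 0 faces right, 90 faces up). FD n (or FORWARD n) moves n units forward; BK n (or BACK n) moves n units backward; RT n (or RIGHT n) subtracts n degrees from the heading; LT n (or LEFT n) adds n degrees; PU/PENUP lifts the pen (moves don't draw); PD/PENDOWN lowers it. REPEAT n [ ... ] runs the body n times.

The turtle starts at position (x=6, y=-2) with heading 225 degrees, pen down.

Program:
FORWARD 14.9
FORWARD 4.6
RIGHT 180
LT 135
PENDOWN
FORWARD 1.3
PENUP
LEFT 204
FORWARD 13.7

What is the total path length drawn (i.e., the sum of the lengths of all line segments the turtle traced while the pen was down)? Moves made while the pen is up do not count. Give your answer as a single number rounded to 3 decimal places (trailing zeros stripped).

Answer: 20.8

Derivation:
Executing turtle program step by step:
Start: pos=(6,-2), heading=225, pen down
FD 14.9: (6,-2) -> (-4.536,-12.536) [heading=225, draw]
FD 4.6: (-4.536,-12.536) -> (-7.789,-15.789) [heading=225, draw]
RT 180: heading 225 -> 45
LT 135: heading 45 -> 180
PD: pen down
FD 1.3: (-7.789,-15.789) -> (-9.089,-15.789) [heading=180, draw]
PU: pen up
LT 204: heading 180 -> 24
FD 13.7: (-9.089,-15.789) -> (3.427,-10.216) [heading=24, move]
Final: pos=(3.427,-10.216), heading=24, 3 segment(s) drawn

Segment lengths:
  seg 1: (6,-2) -> (-4.536,-12.536), length = 14.9
  seg 2: (-4.536,-12.536) -> (-7.789,-15.789), length = 4.6
  seg 3: (-7.789,-15.789) -> (-9.089,-15.789), length = 1.3
Total = 20.8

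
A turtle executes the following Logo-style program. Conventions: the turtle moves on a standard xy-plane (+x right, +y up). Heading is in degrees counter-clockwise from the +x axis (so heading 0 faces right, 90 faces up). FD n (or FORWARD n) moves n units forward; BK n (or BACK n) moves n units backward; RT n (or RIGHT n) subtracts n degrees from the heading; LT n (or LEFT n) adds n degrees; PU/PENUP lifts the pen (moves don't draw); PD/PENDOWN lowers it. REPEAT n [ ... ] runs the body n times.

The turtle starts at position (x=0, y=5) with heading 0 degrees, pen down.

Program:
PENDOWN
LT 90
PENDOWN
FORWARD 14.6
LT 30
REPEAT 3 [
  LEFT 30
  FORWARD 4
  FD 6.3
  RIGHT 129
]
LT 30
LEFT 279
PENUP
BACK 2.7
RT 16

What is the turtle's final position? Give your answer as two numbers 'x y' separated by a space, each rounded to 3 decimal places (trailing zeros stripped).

Answer: 6.261 23.094

Derivation:
Executing turtle program step by step:
Start: pos=(0,5), heading=0, pen down
PD: pen down
LT 90: heading 0 -> 90
PD: pen down
FD 14.6: (0,5) -> (0,19.6) [heading=90, draw]
LT 30: heading 90 -> 120
REPEAT 3 [
  -- iteration 1/3 --
  LT 30: heading 120 -> 150
  FD 4: (0,19.6) -> (-3.464,21.6) [heading=150, draw]
  FD 6.3: (-3.464,21.6) -> (-8.92,24.75) [heading=150, draw]
  RT 129: heading 150 -> 21
  -- iteration 2/3 --
  LT 30: heading 21 -> 51
  FD 4: (-8.92,24.75) -> (-6.403,27.859) [heading=51, draw]
  FD 6.3: (-6.403,27.859) -> (-2.438,32.755) [heading=51, draw]
  RT 129: heading 51 -> 282
  -- iteration 3/3 --
  LT 30: heading 282 -> 312
  FD 4: (-2.438,32.755) -> (0.238,29.782) [heading=312, draw]
  FD 6.3: (0.238,29.782) -> (4.454,25.1) [heading=312, draw]
  RT 129: heading 312 -> 183
]
LT 30: heading 183 -> 213
LT 279: heading 213 -> 132
PU: pen up
BK 2.7: (4.454,25.1) -> (6.261,23.094) [heading=132, move]
RT 16: heading 132 -> 116
Final: pos=(6.261,23.094), heading=116, 7 segment(s) drawn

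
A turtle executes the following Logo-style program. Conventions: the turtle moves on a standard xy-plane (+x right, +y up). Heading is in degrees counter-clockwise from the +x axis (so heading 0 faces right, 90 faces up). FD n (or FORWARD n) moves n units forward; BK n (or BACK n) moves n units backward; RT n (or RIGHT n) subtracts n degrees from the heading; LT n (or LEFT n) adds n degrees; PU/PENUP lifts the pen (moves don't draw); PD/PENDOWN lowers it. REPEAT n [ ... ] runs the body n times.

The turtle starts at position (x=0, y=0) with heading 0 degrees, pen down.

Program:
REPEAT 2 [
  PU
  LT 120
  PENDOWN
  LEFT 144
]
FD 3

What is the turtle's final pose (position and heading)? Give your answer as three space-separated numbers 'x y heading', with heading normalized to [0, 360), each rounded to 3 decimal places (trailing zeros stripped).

Answer: -2.934 0.624 168

Derivation:
Executing turtle program step by step:
Start: pos=(0,0), heading=0, pen down
REPEAT 2 [
  -- iteration 1/2 --
  PU: pen up
  LT 120: heading 0 -> 120
  PD: pen down
  LT 144: heading 120 -> 264
  -- iteration 2/2 --
  PU: pen up
  LT 120: heading 264 -> 24
  PD: pen down
  LT 144: heading 24 -> 168
]
FD 3: (0,0) -> (-2.934,0.624) [heading=168, draw]
Final: pos=(-2.934,0.624), heading=168, 1 segment(s) drawn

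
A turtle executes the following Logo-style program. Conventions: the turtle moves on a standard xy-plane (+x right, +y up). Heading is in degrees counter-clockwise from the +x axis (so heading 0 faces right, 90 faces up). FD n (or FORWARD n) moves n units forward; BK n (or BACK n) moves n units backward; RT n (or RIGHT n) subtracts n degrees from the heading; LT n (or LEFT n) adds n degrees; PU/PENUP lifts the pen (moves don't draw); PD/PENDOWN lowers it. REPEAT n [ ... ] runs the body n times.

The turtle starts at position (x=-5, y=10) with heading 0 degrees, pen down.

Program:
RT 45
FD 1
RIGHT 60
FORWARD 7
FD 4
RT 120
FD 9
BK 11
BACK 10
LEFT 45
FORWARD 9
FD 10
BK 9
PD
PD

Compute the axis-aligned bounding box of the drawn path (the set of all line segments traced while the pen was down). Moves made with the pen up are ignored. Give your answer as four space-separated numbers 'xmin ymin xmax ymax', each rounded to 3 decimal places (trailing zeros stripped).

Answer: -17.655 -9.818 1.345 10

Derivation:
Executing turtle program step by step:
Start: pos=(-5,10), heading=0, pen down
RT 45: heading 0 -> 315
FD 1: (-5,10) -> (-4.293,9.293) [heading=315, draw]
RT 60: heading 315 -> 255
FD 7: (-4.293,9.293) -> (-6.105,2.531) [heading=255, draw]
FD 4: (-6.105,2.531) -> (-7.14,-1.332) [heading=255, draw]
RT 120: heading 255 -> 135
FD 9: (-7.14,-1.332) -> (-13.504,5.032) [heading=135, draw]
BK 11: (-13.504,5.032) -> (-5.726,-2.747) [heading=135, draw]
BK 10: (-5.726,-2.747) -> (1.345,-9.818) [heading=135, draw]
LT 45: heading 135 -> 180
FD 9: (1.345,-9.818) -> (-7.655,-9.818) [heading=180, draw]
FD 10: (-7.655,-9.818) -> (-17.655,-9.818) [heading=180, draw]
BK 9: (-17.655,-9.818) -> (-8.655,-9.818) [heading=180, draw]
PD: pen down
PD: pen down
Final: pos=(-8.655,-9.818), heading=180, 9 segment(s) drawn

Segment endpoints: x in {-17.655, -13.504, -8.655, -7.655, -7.14, -6.105, -5.726, -5, -4.293, 1.345}, y in {-9.818, -9.818, -9.818, -2.747, -1.332, 2.531, 5.032, 9.293, 10}
xmin=-17.655, ymin=-9.818, xmax=1.345, ymax=10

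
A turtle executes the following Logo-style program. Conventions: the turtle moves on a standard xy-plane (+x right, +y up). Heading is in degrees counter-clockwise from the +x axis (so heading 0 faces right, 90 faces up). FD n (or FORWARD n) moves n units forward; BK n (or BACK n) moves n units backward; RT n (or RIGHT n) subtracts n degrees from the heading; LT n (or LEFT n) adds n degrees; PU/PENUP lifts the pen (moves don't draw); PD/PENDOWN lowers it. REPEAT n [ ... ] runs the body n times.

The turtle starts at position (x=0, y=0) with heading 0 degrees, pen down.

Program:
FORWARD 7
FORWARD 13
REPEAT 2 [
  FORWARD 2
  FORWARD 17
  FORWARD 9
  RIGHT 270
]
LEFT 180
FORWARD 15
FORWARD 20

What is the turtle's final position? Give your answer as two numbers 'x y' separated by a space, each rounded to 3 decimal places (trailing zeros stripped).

Executing turtle program step by step:
Start: pos=(0,0), heading=0, pen down
FD 7: (0,0) -> (7,0) [heading=0, draw]
FD 13: (7,0) -> (20,0) [heading=0, draw]
REPEAT 2 [
  -- iteration 1/2 --
  FD 2: (20,0) -> (22,0) [heading=0, draw]
  FD 17: (22,0) -> (39,0) [heading=0, draw]
  FD 9: (39,0) -> (48,0) [heading=0, draw]
  RT 270: heading 0 -> 90
  -- iteration 2/2 --
  FD 2: (48,0) -> (48,2) [heading=90, draw]
  FD 17: (48,2) -> (48,19) [heading=90, draw]
  FD 9: (48,19) -> (48,28) [heading=90, draw]
  RT 270: heading 90 -> 180
]
LT 180: heading 180 -> 0
FD 15: (48,28) -> (63,28) [heading=0, draw]
FD 20: (63,28) -> (83,28) [heading=0, draw]
Final: pos=(83,28), heading=0, 10 segment(s) drawn

Answer: 83 28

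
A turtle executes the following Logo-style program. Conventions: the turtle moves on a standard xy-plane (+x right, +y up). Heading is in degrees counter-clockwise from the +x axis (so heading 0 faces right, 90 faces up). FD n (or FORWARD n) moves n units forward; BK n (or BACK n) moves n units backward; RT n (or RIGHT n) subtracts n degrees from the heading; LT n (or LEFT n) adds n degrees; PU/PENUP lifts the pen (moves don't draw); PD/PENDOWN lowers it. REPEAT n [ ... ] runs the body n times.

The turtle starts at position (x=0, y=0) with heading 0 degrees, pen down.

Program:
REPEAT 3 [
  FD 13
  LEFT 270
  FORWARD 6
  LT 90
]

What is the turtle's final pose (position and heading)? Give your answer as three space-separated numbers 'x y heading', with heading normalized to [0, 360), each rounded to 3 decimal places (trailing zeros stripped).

Answer: 39 -18 0

Derivation:
Executing turtle program step by step:
Start: pos=(0,0), heading=0, pen down
REPEAT 3 [
  -- iteration 1/3 --
  FD 13: (0,0) -> (13,0) [heading=0, draw]
  LT 270: heading 0 -> 270
  FD 6: (13,0) -> (13,-6) [heading=270, draw]
  LT 90: heading 270 -> 0
  -- iteration 2/3 --
  FD 13: (13,-6) -> (26,-6) [heading=0, draw]
  LT 270: heading 0 -> 270
  FD 6: (26,-6) -> (26,-12) [heading=270, draw]
  LT 90: heading 270 -> 0
  -- iteration 3/3 --
  FD 13: (26,-12) -> (39,-12) [heading=0, draw]
  LT 270: heading 0 -> 270
  FD 6: (39,-12) -> (39,-18) [heading=270, draw]
  LT 90: heading 270 -> 0
]
Final: pos=(39,-18), heading=0, 6 segment(s) drawn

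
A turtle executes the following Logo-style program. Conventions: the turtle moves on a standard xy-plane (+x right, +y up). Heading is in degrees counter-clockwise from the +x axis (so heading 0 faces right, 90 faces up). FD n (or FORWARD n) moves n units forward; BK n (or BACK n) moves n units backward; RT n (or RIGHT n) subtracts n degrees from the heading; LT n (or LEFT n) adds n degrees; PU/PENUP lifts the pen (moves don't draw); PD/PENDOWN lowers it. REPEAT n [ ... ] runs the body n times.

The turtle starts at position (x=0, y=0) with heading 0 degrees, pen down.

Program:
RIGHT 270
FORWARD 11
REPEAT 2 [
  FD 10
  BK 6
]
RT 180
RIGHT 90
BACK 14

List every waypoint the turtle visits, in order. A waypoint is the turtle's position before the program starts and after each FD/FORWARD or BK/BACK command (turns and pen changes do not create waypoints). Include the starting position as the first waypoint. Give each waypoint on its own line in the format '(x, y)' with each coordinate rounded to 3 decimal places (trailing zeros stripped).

Executing turtle program step by step:
Start: pos=(0,0), heading=0, pen down
RT 270: heading 0 -> 90
FD 11: (0,0) -> (0,11) [heading=90, draw]
REPEAT 2 [
  -- iteration 1/2 --
  FD 10: (0,11) -> (0,21) [heading=90, draw]
  BK 6: (0,21) -> (0,15) [heading=90, draw]
  -- iteration 2/2 --
  FD 10: (0,15) -> (0,25) [heading=90, draw]
  BK 6: (0,25) -> (0,19) [heading=90, draw]
]
RT 180: heading 90 -> 270
RT 90: heading 270 -> 180
BK 14: (0,19) -> (14,19) [heading=180, draw]
Final: pos=(14,19), heading=180, 6 segment(s) drawn
Waypoints (7 total):
(0, 0)
(0, 11)
(0, 21)
(0, 15)
(0, 25)
(0, 19)
(14, 19)

Answer: (0, 0)
(0, 11)
(0, 21)
(0, 15)
(0, 25)
(0, 19)
(14, 19)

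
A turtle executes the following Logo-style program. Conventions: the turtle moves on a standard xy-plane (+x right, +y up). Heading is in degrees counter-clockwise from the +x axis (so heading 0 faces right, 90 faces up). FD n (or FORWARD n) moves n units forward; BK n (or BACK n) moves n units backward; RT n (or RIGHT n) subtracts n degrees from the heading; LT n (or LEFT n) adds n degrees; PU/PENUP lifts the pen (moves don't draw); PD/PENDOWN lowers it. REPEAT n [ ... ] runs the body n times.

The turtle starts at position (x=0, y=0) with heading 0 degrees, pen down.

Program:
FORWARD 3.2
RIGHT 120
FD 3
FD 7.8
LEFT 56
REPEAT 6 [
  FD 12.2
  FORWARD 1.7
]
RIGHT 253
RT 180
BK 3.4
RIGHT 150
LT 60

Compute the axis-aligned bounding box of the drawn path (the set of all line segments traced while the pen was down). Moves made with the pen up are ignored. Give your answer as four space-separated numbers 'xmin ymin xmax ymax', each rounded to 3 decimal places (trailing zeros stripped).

Answer: -2.2 -84.312 36.847 0

Derivation:
Executing turtle program step by step:
Start: pos=(0,0), heading=0, pen down
FD 3.2: (0,0) -> (3.2,0) [heading=0, draw]
RT 120: heading 0 -> 240
FD 3: (3.2,0) -> (1.7,-2.598) [heading=240, draw]
FD 7.8: (1.7,-2.598) -> (-2.2,-9.353) [heading=240, draw]
LT 56: heading 240 -> 296
REPEAT 6 [
  -- iteration 1/6 --
  FD 12.2: (-2.2,-9.353) -> (3.148,-20.318) [heading=296, draw]
  FD 1.7: (3.148,-20.318) -> (3.893,-21.846) [heading=296, draw]
  -- iteration 2/6 --
  FD 12.2: (3.893,-21.846) -> (9.241,-32.812) [heading=296, draw]
  FD 1.7: (9.241,-32.812) -> (9.987,-34.34) [heading=296, draw]
  -- iteration 3/6 --
  FD 12.2: (9.987,-34.34) -> (15.335,-45.305) [heading=296, draw]
  FD 1.7: (15.335,-45.305) -> (16.08,-46.833) [heading=296, draw]
  -- iteration 4/6 --
  FD 12.2: (16.08,-46.833) -> (21.428,-57.798) [heading=296, draw]
  FD 1.7: (21.428,-57.798) -> (22.173,-59.326) [heading=296, draw]
  -- iteration 5/6 --
  FD 12.2: (22.173,-59.326) -> (27.522,-70.291) [heading=296, draw]
  FD 1.7: (27.522,-70.291) -> (28.267,-71.819) [heading=296, draw]
  -- iteration 6/6 --
  FD 12.2: (28.267,-71.819) -> (33.615,-82.785) [heading=296, draw]
  FD 1.7: (33.615,-82.785) -> (34.36,-84.312) [heading=296, draw]
]
RT 253: heading 296 -> 43
RT 180: heading 43 -> 223
BK 3.4: (34.36,-84.312) -> (36.847,-81.994) [heading=223, draw]
RT 150: heading 223 -> 73
LT 60: heading 73 -> 133
Final: pos=(36.847,-81.994), heading=133, 16 segment(s) drawn

Segment endpoints: x in {-2.2, 0, 1.7, 3.148, 3.2, 3.893, 9.241, 9.987, 15.335, 16.08, 21.428, 22.173, 27.522, 28.267, 33.615, 34.36, 36.847}, y in {-84.312, -82.785, -81.994, -71.819, -70.291, -59.326, -57.798, -46.833, -45.305, -34.34, -32.812, -21.846, -20.318, -9.353, -2.598, 0}
xmin=-2.2, ymin=-84.312, xmax=36.847, ymax=0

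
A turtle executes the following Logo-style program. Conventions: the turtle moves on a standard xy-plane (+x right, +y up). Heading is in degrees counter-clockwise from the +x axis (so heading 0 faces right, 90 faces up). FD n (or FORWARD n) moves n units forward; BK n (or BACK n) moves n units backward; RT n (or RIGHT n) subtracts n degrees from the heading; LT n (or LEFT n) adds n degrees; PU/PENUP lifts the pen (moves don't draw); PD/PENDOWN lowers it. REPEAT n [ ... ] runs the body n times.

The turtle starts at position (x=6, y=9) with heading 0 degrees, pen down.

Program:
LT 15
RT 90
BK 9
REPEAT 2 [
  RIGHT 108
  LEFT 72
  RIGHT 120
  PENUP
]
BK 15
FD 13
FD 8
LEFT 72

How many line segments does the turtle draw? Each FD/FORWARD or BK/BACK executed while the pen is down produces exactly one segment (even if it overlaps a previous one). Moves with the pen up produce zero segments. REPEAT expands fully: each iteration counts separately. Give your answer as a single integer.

Answer: 1

Derivation:
Executing turtle program step by step:
Start: pos=(6,9), heading=0, pen down
LT 15: heading 0 -> 15
RT 90: heading 15 -> 285
BK 9: (6,9) -> (3.671,17.693) [heading=285, draw]
REPEAT 2 [
  -- iteration 1/2 --
  RT 108: heading 285 -> 177
  LT 72: heading 177 -> 249
  RT 120: heading 249 -> 129
  PU: pen up
  -- iteration 2/2 --
  RT 108: heading 129 -> 21
  LT 72: heading 21 -> 93
  RT 120: heading 93 -> 333
  PU: pen up
]
BK 15: (3.671,17.693) -> (-9.694,24.503) [heading=333, move]
FD 13: (-9.694,24.503) -> (1.889,18.601) [heading=333, move]
FD 8: (1.889,18.601) -> (9.017,14.969) [heading=333, move]
LT 72: heading 333 -> 45
Final: pos=(9.017,14.969), heading=45, 1 segment(s) drawn
Segments drawn: 1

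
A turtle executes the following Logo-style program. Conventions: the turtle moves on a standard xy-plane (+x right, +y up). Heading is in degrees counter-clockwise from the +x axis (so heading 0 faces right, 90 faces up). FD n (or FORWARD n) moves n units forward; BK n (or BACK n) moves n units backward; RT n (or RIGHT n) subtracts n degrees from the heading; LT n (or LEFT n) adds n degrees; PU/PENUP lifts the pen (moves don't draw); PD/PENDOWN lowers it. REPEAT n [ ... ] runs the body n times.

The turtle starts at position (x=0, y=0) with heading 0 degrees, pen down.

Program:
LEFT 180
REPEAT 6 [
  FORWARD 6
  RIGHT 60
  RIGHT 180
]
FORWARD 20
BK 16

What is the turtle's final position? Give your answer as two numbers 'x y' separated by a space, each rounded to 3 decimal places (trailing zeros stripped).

Answer: -4 0

Derivation:
Executing turtle program step by step:
Start: pos=(0,0), heading=0, pen down
LT 180: heading 0 -> 180
REPEAT 6 [
  -- iteration 1/6 --
  FD 6: (0,0) -> (-6,0) [heading=180, draw]
  RT 60: heading 180 -> 120
  RT 180: heading 120 -> 300
  -- iteration 2/6 --
  FD 6: (-6,0) -> (-3,-5.196) [heading=300, draw]
  RT 60: heading 300 -> 240
  RT 180: heading 240 -> 60
  -- iteration 3/6 --
  FD 6: (-3,-5.196) -> (0,0) [heading=60, draw]
  RT 60: heading 60 -> 0
  RT 180: heading 0 -> 180
  -- iteration 4/6 --
  FD 6: (0,0) -> (-6,0) [heading=180, draw]
  RT 60: heading 180 -> 120
  RT 180: heading 120 -> 300
  -- iteration 5/6 --
  FD 6: (-6,0) -> (-3,-5.196) [heading=300, draw]
  RT 60: heading 300 -> 240
  RT 180: heading 240 -> 60
  -- iteration 6/6 --
  FD 6: (-3,-5.196) -> (0,0) [heading=60, draw]
  RT 60: heading 60 -> 0
  RT 180: heading 0 -> 180
]
FD 20: (0,0) -> (-20,0) [heading=180, draw]
BK 16: (-20,0) -> (-4,0) [heading=180, draw]
Final: pos=(-4,0), heading=180, 8 segment(s) drawn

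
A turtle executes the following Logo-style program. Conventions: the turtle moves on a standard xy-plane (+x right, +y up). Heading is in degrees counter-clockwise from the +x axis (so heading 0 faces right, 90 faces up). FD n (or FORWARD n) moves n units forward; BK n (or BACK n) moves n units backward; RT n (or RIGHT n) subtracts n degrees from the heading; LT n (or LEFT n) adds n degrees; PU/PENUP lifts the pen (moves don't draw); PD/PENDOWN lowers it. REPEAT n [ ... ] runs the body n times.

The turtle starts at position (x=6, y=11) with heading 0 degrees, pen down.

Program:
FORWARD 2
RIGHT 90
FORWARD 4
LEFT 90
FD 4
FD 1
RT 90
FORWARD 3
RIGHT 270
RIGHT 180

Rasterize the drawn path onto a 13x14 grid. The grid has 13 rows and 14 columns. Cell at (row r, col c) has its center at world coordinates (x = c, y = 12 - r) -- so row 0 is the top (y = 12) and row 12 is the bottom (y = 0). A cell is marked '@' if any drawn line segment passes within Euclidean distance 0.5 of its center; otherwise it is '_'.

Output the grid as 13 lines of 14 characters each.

Segment 0: (6,11) -> (8,11)
Segment 1: (8,11) -> (8,7)
Segment 2: (8,7) -> (12,7)
Segment 3: (12,7) -> (13,7)
Segment 4: (13,7) -> (13,4)

Answer: ______________
______@@@_____
________@_____
________@_____
________@_____
________@@@@@@
_____________@
_____________@
_____________@
______________
______________
______________
______________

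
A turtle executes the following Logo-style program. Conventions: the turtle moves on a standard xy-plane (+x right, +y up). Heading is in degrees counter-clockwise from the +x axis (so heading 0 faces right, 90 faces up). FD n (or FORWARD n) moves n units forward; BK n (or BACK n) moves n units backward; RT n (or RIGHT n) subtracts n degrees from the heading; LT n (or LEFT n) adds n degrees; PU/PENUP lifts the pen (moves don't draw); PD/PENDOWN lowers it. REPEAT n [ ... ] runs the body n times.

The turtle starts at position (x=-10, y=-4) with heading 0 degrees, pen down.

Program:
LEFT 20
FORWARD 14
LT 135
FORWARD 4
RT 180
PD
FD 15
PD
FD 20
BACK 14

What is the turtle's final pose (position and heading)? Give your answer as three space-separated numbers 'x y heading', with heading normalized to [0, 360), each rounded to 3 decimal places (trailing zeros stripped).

Answer: 18.563 -6.396 335

Derivation:
Executing turtle program step by step:
Start: pos=(-10,-4), heading=0, pen down
LT 20: heading 0 -> 20
FD 14: (-10,-4) -> (3.156,0.788) [heading=20, draw]
LT 135: heading 20 -> 155
FD 4: (3.156,0.788) -> (-0.47,2.479) [heading=155, draw]
RT 180: heading 155 -> 335
PD: pen down
FD 15: (-0.47,2.479) -> (13.125,-3.861) [heading=335, draw]
PD: pen down
FD 20: (13.125,-3.861) -> (31.251,-12.313) [heading=335, draw]
BK 14: (31.251,-12.313) -> (18.563,-6.396) [heading=335, draw]
Final: pos=(18.563,-6.396), heading=335, 5 segment(s) drawn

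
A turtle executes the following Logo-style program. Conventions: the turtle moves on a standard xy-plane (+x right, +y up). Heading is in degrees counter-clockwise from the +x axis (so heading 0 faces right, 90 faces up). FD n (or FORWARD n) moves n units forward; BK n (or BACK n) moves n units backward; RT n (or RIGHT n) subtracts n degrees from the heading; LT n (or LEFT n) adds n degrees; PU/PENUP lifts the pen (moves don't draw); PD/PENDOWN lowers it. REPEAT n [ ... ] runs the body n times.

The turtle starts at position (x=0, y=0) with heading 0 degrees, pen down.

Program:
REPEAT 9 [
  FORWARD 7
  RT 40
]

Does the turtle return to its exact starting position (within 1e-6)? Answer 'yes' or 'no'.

Executing turtle program step by step:
Start: pos=(0,0), heading=0, pen down
REPEAT 9 [
  -- iteration 1/9 --
  FD 7: (0,0) -> (7,0) [heading=0, draw]
  RT 40: heading 0 -> 320
  -- iteration 2/9 --
  FD 7: (7,0) -> (12.362,-4.5) [heading=320, draw]
  RT 40: heading 320 -> 280
  -- iteration 3/9 --
  FD 7: (12.362,-4.5) -> (13.578,-11.393) [heading=280, draw]
  RT 40: heading 280 -> 240
  -- iteration 4/9 --
  FD 7: (13.578,-11.393) -> (10.078,-17.455) [heading=240, draw]
  RT 40: heading 240 -> 200
  -- iteration 5/9 --
  FD 7: (10.078,-17.455) -> (3.5,-19.849) [heading=200, draw]
  RT 40: heading 200 -> 160
  -- iteration 6/9 --
  FD 7: (3.5,-19.849) -> (-3.078,-17.455) [heading=160, draw]
  RT 40: heading 160 -> 120
  -- iteration 7/9 --
  FD 7: (-3.078,-17.455) -> (-6.578,-11.393) [heading=120, draw]
  RT 40: heading 120 -> 80
  -- iteration 8/9 --
  FD 7: (-6.578,-11.393) -> (-5.362,-4.5) [heading=80, draw]
  RT 40: heading 80 -> 40
  -- iteration 9/9 --
  FD 7: (-5.362,-4.5) -> (0,0) [heading=40, draw]
  RT 40: heading 40 -> 0
]
Final: pos=(0,0), heading=0, 9 segment(s) drawn

Start position: (0, 0)
Final position: (0, 0)
Distance = 0; < 1e-6 -> CLOSED

Answer: yes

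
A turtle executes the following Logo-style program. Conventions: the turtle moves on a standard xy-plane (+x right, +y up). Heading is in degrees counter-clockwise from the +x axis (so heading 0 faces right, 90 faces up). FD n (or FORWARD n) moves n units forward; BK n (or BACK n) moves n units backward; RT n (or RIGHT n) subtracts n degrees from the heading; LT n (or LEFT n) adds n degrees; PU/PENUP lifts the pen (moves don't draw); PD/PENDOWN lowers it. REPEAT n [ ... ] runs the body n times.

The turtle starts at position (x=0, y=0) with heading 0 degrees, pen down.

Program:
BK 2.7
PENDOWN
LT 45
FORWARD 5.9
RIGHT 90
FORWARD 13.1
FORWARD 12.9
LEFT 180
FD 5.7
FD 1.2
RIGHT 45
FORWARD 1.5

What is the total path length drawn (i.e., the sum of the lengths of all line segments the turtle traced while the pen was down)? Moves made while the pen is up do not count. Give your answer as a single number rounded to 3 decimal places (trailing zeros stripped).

Executing turtle program step by step:
Start: pos=(0,0), heading=0, pen down
BK 2.7: (0,0) -> (-2.7,0) [heading=0, draw]
PD: pen down
LT 45: heading 0 -> 45
FD 5.9: (-2.7,0) -> (1.472,4.172) [heading=45, draw]
RT 90: heading 45 -> 315
FD 13.1: (1.472,4.172) -> (10.735,-5.091) [heading=315, draw]
FD 12.9: (10.735,-5.091) -> (19.857,-14.213) [heading=315, draw]
LT 180: heading 315 -> 135
FD 5.7: (19.857,-14.213) -> (15.826,-10.182) [heading=135, draw]
FD 1.2: (15.826,-10.182) -> (14.978,-9.334) [heading=135, draw]
RT 45: heading 135 -> 90
FD 1.5: (14.978,-9.334) -> (14.978,-7.834) [heading=90, draw]
Final: pos=(14.978,-7.834), heading=90, 7 segment(s) drawn

Segment lengths:
  seg 1: (0,0) -> (-2.7,0), length = 2.7
  seg 2: (-2.7,0) -> (1.472,4.172), length = 5.9
  seg 3: (1.472,4.172) -> (10.735,-5.091), length = 13.1
  seg 4: (10.735,-5.091) -> (19.857,-14.213), length = 12.9
  seg 5: (19.857,-14.213) -> (15.826,-10.182), length = 5.7
  seg 6: (15.826,-10.182) -> (14.978,-9.334), length = 1.2
  seg 7: (14.978,-9.334) -> (14.978,-7.834), length = 1.5
Total = 43

Answer: 43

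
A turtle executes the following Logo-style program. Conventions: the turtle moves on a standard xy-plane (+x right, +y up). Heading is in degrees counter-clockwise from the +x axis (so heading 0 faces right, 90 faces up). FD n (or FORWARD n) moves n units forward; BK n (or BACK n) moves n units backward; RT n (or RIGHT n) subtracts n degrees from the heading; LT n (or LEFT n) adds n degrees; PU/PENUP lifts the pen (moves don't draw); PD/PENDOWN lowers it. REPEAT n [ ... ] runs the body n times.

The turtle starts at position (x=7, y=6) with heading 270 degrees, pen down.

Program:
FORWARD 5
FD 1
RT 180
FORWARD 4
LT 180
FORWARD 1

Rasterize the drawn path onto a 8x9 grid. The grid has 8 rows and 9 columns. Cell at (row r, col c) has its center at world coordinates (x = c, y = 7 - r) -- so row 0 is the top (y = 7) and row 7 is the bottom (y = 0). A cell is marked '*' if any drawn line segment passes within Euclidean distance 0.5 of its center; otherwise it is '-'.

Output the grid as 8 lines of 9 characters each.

Answer: ---------
-------*-
-------*-
-------*-
-------*-
-------*-
-------*-
-------*-

Derivation:
Segment 0: (7,6) -> (7,1)
Segment 1: (7,1) -> (7,0)
Segment 2: (7,0) -> (7,4)
Segment 3: (7,4) -> (7,3)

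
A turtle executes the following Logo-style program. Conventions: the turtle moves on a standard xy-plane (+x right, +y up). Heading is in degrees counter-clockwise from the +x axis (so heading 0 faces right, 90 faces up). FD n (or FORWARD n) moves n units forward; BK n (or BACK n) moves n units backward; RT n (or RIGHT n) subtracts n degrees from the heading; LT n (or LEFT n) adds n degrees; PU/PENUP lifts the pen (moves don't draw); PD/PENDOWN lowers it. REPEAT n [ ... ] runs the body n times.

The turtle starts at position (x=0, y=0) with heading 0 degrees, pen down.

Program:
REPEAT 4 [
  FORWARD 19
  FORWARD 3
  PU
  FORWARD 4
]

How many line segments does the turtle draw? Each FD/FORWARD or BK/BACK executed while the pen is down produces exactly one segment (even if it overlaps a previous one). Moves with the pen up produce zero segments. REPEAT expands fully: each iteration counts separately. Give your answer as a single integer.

Answer: 2

Derivation:
Executing turtle program step by step:
Start: pos=(0,0), heading=0, pen down
REPEAT 4 [
  -- iteration 1/4 --
  FD 19: (0,0) -> (19,0) [heading=0, draw]
  FD 3: (19,0) -> (22,0) [heading=0, draw]
  PU: pen up
  FD 4: (22,0) -> (26,0) [heading=0, move]
  -- iteration 2/4 --
  FD 19: (26,0) -> (45,0) [heading=0, move]
  FD 3: (45,0) -> (48,0) [heading=0, move]
  PU: pen up
  FD 4: (48,0) -> (52,0) [heading=0, move]
  -- iteration 3/4 --
  FD 19: (52,0) -> (71,0) [heading=0, move]
  FD 3: (71,0) -> (74,0) [heading=0, move]
  PU: pen up
  FD 4: (74,0) -> (78,0) [heading=0, move]
  -- iteration 4/4 --
  FD 19: (78,0) -> (97,0) [heading=0, move]
  FD 3: (97,0) -> (100,0) [heading=0, move]
  PU: pen up
  FD 4: (100,0) -> (104,0) [heading=0, move]
]
Final: pos=(104,0), heading=0, 2 segment(s) drawn
Segments drawn: 2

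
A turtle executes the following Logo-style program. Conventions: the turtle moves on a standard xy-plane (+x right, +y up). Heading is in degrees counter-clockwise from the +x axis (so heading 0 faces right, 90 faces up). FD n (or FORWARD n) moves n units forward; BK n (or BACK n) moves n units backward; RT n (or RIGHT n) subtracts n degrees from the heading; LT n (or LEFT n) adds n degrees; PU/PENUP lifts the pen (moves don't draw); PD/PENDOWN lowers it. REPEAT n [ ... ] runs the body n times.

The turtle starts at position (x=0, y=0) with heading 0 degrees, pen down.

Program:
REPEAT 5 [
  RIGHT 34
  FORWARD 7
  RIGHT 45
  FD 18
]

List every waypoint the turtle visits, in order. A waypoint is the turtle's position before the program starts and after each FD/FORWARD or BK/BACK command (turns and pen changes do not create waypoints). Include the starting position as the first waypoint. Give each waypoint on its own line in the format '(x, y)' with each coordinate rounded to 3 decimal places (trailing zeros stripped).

Answer: (0, 0)
(5.803, -3.914)
(9.238, -21.584)
(6.503, -28.027)
(-10.187, -34.77)
(-17.034, -33.315)
(-26.837, -18.219)
(-26.715, -11.22)
(-13.767, 1.284)
(-6.873, 2.5)
(7.872, -7.825)

Derivation:
Executing turtle program step by step:
Start: pos=(0,0), heading=0, pen down
REPEAT 5 [
  -- iteration 1/5 --
  RT 34: heading 0 -> 326
  FD 7: (0,0) -> (5.803,-3.914) [heading=326, draw]
  RT 45: heading 326 -> 281
  FD 18: (5.803,-3.914) -> (9.238,-21.584) [heading=281, draw]
  -- iteration 2/5 --
  RT 34: heading 281 -> 247
  FD 7: (9.238,-21.584) -> (6.503,-28.027) [heading=247, draw]
  RT 45: heading 247 -> 202
  FD 18: (6.503,-28.027) -> (-10.187,-34.77) [heading=202, draw]
  -- iteration 3/5 --
  RT 34: heading 202 -> 168
  FD 7: (-10.187,-34.77) -> (-17.034,-33.315) [heading=168, draw]
  RT 45: heading 168 -> 123
  FD 18: (-17.034,-33.315) -> (-26.837,-18.219) [heading=123, draw]
  -- iteration 4/5 --
  RT 34: heading 123 -> 89
  FD 7: (-26.837,-18.219) -> (-26.715,-11.22) [heading=89, draw]
  RT 45: heading 89 -> 44
  FD 18: (-26.715,-11.22) -> (-13.767,1.284) [heading=44, draw]
  -- iteration 5/5 --
  RT 34: heading 44 -> 10
  FD 7: (-13.767,1.284) -> (-6.873,2.5) [heading=10, draw]
  RT 45: heading 10 -> 325
  FD 18: (-6.873,2.5) -> (7.872,-7.825) [heading=325, draw]
]
Final: pos=(7.872,-7.825), heading=325, 10 segment(s) drawn
Waypoints (11 total):
(0, 0)
(5.803, -3.914)
(9.238, -21.584)
(6.503, -28.027)
(-10.187, -34.77)
(-17.034, -33.315)
(-26.837, -18.219)
(-26.715, -11.22)
(-13.767, 1.284)
(-6.873, 2.5)
(7.872, -7.825)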